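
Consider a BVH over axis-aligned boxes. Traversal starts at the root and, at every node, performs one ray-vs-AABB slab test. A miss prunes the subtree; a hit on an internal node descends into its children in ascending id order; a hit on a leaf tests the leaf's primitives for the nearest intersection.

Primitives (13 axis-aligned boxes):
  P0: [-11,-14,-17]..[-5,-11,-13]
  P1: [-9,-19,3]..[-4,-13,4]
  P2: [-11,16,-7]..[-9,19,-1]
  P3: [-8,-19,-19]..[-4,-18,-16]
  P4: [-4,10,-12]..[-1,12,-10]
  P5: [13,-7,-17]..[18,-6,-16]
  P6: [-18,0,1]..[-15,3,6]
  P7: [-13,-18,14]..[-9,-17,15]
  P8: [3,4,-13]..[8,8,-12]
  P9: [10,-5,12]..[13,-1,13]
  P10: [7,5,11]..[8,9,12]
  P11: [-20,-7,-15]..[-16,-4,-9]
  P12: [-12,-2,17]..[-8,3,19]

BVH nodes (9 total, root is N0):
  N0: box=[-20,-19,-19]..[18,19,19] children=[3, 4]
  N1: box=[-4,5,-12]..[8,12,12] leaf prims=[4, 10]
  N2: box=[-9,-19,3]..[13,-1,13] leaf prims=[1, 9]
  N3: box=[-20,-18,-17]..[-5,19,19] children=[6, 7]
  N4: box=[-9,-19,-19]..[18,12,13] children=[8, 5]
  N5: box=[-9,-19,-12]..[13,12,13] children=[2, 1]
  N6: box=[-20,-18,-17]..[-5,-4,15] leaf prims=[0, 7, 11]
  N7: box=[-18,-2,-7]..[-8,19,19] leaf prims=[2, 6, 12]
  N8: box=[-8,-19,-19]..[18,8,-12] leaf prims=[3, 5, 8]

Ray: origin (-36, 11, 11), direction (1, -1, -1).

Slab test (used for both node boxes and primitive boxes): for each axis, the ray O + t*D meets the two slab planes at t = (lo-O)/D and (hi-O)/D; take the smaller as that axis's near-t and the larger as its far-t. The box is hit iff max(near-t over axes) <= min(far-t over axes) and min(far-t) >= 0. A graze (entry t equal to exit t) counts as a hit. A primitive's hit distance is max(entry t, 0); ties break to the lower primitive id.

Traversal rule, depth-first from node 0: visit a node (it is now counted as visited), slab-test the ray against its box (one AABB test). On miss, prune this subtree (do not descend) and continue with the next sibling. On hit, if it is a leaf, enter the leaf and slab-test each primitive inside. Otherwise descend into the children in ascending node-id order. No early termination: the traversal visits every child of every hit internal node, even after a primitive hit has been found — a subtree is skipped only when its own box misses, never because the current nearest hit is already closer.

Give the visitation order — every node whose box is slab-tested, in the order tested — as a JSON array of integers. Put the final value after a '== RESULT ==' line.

Trace the traversal:
N0 x:[16,54] y:[-8,30] z:[-8,30] -> hit [16,30], descend [3, 4]
  N3 x:[16,31] y:[-8,29] z:[-8,28] -> hit [16,28], descend [6, 7]
    N6 x:[16,31] y:[15,29] z:[-4,28] -> hit [16,28] leaf, test {P0@t=25, P7(miss), P11(miss)}
    N7 x:[18,28] y:[-8,13] z:[-8,18] -> miss, prune
  N4 x:[27,54] y:[-1,30] z:[-2,30] -> hit [27,30], descend [5, 8]
    N5 x:[27,49] y:[-1,30] z:[-2,23] -> miss, prune
    N8 x:[28,54] y:[3,30] z:[23,30] -> hit [28,30] leaf, test {P3@t=29, P5(miss), P8(miss)}

Visited [0, 3, 6, 7, 4, 5, 8]. Tests: 7 box, 2 leaf. Nearest: P0.

== RESULT ==
[0, 3, 6, 7, 4, 5, 8]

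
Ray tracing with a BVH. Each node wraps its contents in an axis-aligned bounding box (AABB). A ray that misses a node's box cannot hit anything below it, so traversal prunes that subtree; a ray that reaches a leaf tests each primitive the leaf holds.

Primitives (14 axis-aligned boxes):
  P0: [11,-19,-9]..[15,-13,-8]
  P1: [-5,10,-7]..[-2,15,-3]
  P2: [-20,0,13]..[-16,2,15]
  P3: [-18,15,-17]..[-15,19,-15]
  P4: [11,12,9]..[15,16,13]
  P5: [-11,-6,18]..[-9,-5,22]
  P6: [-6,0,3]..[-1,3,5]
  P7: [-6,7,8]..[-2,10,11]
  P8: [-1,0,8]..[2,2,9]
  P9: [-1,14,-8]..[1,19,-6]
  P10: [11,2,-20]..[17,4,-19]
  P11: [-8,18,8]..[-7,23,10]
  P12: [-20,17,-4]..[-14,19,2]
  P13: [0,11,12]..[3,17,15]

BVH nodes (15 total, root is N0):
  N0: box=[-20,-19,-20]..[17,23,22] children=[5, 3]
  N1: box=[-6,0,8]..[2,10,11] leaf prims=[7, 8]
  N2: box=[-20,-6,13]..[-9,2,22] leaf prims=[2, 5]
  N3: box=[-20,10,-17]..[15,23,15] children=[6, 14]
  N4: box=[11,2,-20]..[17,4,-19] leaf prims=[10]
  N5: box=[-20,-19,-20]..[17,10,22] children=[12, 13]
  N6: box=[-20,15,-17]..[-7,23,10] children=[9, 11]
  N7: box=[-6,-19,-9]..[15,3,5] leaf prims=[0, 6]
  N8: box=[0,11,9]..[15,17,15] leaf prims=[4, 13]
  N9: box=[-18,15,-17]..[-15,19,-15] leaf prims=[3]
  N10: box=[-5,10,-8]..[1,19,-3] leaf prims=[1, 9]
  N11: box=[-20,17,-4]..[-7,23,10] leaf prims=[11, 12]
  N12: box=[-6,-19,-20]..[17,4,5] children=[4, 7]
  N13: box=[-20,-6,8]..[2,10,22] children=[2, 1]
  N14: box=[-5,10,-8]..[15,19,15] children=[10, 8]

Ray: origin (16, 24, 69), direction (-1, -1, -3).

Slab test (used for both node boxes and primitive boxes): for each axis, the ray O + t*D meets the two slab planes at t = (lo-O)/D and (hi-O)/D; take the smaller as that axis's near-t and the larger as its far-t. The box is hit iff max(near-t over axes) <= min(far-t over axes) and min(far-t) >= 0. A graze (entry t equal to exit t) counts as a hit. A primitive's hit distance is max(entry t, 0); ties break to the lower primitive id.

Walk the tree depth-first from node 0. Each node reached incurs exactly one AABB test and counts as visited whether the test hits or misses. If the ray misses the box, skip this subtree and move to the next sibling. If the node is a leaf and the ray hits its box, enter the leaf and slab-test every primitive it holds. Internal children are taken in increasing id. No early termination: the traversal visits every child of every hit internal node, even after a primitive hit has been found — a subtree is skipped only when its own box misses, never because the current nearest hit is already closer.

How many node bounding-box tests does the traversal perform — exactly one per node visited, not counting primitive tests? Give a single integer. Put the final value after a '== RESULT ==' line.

Walk:
N0 x:[-1,36] y:[1,43] z:[47/3,89/3] -> hit [47/3,89/3], descend [3, 5]
  N3 x:[1,36] y:[1,14] z:[18,86/3] -> miss, prune
  N5 x:[-1,36] y:[14,43] z:[47/3,89/3] -> hit [47/3,89/3], descend [12, 13]
    N12 x:[-1,22] y:[20,43] z:[64/3,89/3] -> hit [64/3,22], descend [4, 7]
      N4 x:[-1,5] y:[20,22] z:[88/3,89/3] -> miss, prune
      N7 x:[1,22] y:[21,43] z:[64/3,26] -> hit [64/3,22] leaf, test {P0(miss), P6@t=64/3}
    N13 x:[14,36] y:[14,30] z:[47/3,61/3] -> hit [47/3,61/3], descend [1, 2]
      N1 x:[14,22] y:[14,24] z:[58/3,61/3] -> hit [58/3,61/3] leaf, test {P7(miss), P8(miss)}
      N2 x:[25,36] y:[22,30] z:[47/3,56/3] -> miss, prune

9 AABB tests over nodes [0, 3, 5, 12, 4, 7, 13, 1, 2]; 2 leaves entered; closest P6.

== RESULT ==
9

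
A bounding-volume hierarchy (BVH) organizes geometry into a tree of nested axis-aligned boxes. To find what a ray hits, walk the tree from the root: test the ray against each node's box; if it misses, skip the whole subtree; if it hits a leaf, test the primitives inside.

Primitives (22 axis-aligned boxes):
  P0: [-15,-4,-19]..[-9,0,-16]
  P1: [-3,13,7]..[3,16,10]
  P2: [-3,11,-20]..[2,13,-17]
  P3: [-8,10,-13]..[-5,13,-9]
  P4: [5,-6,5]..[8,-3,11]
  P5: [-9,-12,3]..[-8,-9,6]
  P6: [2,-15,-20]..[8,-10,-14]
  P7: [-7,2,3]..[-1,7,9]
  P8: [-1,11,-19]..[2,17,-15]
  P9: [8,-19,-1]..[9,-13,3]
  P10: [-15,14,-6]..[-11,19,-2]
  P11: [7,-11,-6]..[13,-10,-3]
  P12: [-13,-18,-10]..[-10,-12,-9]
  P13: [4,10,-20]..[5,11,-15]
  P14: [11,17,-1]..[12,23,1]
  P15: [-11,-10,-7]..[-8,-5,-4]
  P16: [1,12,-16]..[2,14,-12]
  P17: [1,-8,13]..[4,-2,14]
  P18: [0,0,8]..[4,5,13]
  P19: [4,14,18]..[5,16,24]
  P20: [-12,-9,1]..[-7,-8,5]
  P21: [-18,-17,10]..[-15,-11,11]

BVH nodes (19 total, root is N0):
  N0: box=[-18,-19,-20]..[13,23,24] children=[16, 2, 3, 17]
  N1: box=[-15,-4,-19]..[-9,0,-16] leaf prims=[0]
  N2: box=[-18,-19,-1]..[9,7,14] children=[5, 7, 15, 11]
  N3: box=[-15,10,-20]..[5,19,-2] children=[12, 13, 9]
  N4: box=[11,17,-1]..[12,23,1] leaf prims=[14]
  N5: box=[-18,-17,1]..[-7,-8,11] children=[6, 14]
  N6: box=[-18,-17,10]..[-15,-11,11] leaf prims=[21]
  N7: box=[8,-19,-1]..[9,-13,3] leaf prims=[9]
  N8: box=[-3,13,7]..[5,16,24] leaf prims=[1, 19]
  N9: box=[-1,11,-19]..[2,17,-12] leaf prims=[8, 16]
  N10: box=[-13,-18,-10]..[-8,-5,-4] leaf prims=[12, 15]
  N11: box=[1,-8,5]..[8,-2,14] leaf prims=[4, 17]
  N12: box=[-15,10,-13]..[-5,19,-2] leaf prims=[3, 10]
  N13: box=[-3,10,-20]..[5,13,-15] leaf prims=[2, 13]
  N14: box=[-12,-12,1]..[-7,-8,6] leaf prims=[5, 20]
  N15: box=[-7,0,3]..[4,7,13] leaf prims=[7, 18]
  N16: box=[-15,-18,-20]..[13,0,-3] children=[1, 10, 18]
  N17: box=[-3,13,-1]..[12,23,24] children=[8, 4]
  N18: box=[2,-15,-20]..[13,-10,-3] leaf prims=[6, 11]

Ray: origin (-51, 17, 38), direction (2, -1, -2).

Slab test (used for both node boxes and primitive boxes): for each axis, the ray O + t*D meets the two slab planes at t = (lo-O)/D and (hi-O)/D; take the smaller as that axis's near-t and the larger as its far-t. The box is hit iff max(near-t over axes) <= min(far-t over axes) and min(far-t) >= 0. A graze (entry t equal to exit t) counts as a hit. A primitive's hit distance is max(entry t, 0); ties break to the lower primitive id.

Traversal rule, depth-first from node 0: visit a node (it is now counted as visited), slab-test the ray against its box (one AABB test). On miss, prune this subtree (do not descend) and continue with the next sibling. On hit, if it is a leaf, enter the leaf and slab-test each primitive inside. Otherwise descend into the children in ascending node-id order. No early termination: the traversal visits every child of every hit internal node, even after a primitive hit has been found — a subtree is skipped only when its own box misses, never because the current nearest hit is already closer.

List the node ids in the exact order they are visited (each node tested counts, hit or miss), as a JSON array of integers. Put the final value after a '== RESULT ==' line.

Walk:
N0 x:[33/2,32] y:[-6,36] z:[7,29] -> hit [33/2,29], descend [2, 3, 16, 17]
  N2 x:[33/2,30] y:[10,36] z:[12,39/2] -> hit [33/2,39/2], descend [5, 7, 11, 15]
    N5 x:[33/2,22] y:[25,34] z:[27/2,37/2] -> miss, prune
    N7 x:[59/2,30] y:[30,36] z:[35/2,39/2] -> miss, prune
    N11 x:[26,59/2] y:[19,25] z:[12,33/2] -> miss, prune
    N15 x:[22,55/2] y:[10,17] z:[25/2,35/2] -> miss, prune
  N3 x:[18,28] y:[-2,7] z:[20,29] -> miss, prune
  N16 x:[18,32] y:[17,35] z:[41/2,29] -> hit [41/2,29], descend [1, 10, 18]
    N1 x:[18,21] y:[17,21] z:[27,57/2] -> miss, prune
    N10 x:[19,43/2] y:[22,35] z:[21,24] -> miss, prune
    N18 x:[53/2,32] y:[27,32] z:[41/2,29] -> hit [27,29] leaf, test {P6@t=27, P11(miss)}
  N17 x:[24,63/2] y:[-6,4] z:[7,39/2] -> miss, prune

12 AABB tests over nodes [0, 2, 5, 7, 11, 15, 3, 16, 1, 10, 18, 17]; 1 leaf entered; closest P6.

== RESULT ==
[0, 2, 5, 7, 11, 15, 3, 16, 1, 10, 18, 17]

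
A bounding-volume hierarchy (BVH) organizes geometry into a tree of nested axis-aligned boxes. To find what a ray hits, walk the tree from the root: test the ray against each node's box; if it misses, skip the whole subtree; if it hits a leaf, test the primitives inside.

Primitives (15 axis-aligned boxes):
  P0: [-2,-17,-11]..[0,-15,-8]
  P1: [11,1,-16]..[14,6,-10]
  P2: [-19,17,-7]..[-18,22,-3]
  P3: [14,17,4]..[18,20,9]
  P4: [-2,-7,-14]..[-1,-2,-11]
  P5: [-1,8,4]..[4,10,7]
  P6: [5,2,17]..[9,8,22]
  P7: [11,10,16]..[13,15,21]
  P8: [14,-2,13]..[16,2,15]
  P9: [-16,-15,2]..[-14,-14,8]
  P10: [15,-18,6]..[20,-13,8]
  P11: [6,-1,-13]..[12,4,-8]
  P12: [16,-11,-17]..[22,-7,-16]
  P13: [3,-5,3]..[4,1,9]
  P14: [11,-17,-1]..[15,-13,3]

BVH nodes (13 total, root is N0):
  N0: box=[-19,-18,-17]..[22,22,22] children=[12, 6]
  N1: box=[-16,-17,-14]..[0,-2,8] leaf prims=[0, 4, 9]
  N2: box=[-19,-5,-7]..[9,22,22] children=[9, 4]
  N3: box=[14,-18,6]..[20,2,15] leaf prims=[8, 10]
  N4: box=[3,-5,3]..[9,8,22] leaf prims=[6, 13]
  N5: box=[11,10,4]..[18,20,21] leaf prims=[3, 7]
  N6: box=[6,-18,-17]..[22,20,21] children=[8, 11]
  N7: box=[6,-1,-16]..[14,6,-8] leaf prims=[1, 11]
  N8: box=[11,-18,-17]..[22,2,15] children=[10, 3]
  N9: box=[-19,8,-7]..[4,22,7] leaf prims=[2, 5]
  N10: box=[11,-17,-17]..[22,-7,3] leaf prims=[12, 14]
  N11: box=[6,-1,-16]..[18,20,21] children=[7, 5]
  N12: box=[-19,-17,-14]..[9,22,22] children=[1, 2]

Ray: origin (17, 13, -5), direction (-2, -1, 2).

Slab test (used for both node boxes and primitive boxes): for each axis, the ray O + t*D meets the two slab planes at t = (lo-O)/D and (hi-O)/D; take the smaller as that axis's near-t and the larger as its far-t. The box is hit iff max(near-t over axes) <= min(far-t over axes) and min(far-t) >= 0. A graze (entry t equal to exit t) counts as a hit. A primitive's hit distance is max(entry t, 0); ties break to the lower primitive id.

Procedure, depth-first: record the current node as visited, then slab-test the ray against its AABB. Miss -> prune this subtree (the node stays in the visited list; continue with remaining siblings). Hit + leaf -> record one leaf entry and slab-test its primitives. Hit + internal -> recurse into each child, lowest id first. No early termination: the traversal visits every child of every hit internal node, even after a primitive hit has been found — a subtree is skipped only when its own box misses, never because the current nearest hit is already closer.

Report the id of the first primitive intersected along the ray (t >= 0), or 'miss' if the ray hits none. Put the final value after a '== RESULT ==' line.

Trace the traversal:
N0 x:[-5/2,18] y:[-9,31] z:[-6,27/2] -> hit [-5/2,27/2], descend [6, 12]
  N6 x:[-5/2,11/2] y:[-7,31] z:[-6,13] -> hit [-5/2,11/2], descend [8, 11]
    N8 x:[-5/2,3] y:[11,31] z:[-6,10] -> miss, prune
    N11 x:[-1/2,11/2] y:[-7,14] z:[-11/2,13] -> hit [-1/2,11/2], descend [5, 7]
      N5 x:[-1/2,3] y:[-7,3] z:[9/2,13] -> miss, prune
      N7 x:[3/2,11/2] y:[7,14] z:[-11/2,-3/2] -> miss, prune
  N12 x:[4,18] y:[-9,30] z:[-9/2,27/2] -> hit [4,27/2], descend [1, 2]
    N1 x:[17/2,33/2] y:[15,30] z:[-9/2,13/2] -> miss, prune
    N2 x:[4,18] y:[-9,18] z:[-1,27/2] -> hit [4,27/2], descend [4, 9]
      N4 x:[4,7] y:[5,18] z:[4,27/2] -> hit [5,7] leaf, test {P6(miss), P13(miss)}
      N9 x:[13/2,18] y:[-9,5] z:[-1,6] -> miss, prune

Visited [0, 6, 8, 11, 5, 7, 12, 1, 2, 4, 9]. Tests: 11 box, 1 leaf. Nearest: miss.

== RESULT ==
miss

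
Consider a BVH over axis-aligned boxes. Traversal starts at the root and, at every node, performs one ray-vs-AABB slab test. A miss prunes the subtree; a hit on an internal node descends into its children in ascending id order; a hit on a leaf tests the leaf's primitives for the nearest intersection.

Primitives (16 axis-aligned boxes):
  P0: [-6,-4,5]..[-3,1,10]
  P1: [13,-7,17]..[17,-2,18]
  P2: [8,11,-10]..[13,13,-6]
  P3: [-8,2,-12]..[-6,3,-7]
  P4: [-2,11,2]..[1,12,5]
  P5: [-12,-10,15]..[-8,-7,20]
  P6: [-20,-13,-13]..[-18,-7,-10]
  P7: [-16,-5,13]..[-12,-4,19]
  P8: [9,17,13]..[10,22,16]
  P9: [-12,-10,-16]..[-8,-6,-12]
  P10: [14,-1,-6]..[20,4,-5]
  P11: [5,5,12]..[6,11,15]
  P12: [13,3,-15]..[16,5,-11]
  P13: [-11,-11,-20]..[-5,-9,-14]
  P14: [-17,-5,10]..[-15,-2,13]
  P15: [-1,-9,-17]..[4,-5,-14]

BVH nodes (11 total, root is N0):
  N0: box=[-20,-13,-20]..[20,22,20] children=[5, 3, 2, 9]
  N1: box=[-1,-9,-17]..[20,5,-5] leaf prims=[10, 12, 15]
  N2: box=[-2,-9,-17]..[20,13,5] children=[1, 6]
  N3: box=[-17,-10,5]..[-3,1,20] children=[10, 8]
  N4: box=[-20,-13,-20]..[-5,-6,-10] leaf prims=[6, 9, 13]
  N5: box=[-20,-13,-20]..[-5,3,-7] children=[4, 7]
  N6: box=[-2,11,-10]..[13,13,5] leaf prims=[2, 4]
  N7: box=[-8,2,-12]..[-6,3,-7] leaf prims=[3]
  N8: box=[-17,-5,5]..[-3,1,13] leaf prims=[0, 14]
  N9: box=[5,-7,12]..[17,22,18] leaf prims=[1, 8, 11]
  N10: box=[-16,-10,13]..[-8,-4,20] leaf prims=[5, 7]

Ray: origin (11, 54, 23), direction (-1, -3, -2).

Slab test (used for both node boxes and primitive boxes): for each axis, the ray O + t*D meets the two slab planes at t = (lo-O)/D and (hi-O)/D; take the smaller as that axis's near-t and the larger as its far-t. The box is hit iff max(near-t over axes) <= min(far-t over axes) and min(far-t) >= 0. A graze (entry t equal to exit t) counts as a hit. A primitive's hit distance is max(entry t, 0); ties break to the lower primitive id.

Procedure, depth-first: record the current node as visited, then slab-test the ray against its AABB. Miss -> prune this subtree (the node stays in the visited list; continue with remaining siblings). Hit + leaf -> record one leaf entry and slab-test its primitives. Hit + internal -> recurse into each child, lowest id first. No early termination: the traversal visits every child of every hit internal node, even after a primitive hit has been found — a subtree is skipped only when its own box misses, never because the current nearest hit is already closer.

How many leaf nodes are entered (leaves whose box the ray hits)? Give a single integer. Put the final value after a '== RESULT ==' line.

Traverse from the root:
N0 x:[-9,31] y:[32/3,67/3] z:[3/2,43/2] -> hit [32/3,43/2], descend [2, 3, 5, 9]
  N2 x:[-9,13] y:[41/3,21] z:[9,20] -> miss, prune
  N3 x:[14,28] y:[53/3,64/3] z:[3/2,9] -> miss, prune
  N5 x:[16,31] y:[17,67/3] z:[15,43/2] -> hit [17,43/2], descend [4, 7]
    N4 x:[16,31] y:[20,67/3] z:[33/2,43/2] -> hit [20,43/2] leaf, test {P6(miss), P9(miss), P13@t=21}
    N7 x:[17,19] y:[17,52/3] z:[15,35/2] -> hit [17,52/3] leaf, test {P3@t=17}
  N9 x:[-6,6] y:[32/3,61/3] z:[5/2,11/2] -> miss, prune

Summary -> nodes [0, 2, 3, 5, 4, 7, 9]; box-tests=7; leaf-entries=2; first=P3

== RESULT ==
2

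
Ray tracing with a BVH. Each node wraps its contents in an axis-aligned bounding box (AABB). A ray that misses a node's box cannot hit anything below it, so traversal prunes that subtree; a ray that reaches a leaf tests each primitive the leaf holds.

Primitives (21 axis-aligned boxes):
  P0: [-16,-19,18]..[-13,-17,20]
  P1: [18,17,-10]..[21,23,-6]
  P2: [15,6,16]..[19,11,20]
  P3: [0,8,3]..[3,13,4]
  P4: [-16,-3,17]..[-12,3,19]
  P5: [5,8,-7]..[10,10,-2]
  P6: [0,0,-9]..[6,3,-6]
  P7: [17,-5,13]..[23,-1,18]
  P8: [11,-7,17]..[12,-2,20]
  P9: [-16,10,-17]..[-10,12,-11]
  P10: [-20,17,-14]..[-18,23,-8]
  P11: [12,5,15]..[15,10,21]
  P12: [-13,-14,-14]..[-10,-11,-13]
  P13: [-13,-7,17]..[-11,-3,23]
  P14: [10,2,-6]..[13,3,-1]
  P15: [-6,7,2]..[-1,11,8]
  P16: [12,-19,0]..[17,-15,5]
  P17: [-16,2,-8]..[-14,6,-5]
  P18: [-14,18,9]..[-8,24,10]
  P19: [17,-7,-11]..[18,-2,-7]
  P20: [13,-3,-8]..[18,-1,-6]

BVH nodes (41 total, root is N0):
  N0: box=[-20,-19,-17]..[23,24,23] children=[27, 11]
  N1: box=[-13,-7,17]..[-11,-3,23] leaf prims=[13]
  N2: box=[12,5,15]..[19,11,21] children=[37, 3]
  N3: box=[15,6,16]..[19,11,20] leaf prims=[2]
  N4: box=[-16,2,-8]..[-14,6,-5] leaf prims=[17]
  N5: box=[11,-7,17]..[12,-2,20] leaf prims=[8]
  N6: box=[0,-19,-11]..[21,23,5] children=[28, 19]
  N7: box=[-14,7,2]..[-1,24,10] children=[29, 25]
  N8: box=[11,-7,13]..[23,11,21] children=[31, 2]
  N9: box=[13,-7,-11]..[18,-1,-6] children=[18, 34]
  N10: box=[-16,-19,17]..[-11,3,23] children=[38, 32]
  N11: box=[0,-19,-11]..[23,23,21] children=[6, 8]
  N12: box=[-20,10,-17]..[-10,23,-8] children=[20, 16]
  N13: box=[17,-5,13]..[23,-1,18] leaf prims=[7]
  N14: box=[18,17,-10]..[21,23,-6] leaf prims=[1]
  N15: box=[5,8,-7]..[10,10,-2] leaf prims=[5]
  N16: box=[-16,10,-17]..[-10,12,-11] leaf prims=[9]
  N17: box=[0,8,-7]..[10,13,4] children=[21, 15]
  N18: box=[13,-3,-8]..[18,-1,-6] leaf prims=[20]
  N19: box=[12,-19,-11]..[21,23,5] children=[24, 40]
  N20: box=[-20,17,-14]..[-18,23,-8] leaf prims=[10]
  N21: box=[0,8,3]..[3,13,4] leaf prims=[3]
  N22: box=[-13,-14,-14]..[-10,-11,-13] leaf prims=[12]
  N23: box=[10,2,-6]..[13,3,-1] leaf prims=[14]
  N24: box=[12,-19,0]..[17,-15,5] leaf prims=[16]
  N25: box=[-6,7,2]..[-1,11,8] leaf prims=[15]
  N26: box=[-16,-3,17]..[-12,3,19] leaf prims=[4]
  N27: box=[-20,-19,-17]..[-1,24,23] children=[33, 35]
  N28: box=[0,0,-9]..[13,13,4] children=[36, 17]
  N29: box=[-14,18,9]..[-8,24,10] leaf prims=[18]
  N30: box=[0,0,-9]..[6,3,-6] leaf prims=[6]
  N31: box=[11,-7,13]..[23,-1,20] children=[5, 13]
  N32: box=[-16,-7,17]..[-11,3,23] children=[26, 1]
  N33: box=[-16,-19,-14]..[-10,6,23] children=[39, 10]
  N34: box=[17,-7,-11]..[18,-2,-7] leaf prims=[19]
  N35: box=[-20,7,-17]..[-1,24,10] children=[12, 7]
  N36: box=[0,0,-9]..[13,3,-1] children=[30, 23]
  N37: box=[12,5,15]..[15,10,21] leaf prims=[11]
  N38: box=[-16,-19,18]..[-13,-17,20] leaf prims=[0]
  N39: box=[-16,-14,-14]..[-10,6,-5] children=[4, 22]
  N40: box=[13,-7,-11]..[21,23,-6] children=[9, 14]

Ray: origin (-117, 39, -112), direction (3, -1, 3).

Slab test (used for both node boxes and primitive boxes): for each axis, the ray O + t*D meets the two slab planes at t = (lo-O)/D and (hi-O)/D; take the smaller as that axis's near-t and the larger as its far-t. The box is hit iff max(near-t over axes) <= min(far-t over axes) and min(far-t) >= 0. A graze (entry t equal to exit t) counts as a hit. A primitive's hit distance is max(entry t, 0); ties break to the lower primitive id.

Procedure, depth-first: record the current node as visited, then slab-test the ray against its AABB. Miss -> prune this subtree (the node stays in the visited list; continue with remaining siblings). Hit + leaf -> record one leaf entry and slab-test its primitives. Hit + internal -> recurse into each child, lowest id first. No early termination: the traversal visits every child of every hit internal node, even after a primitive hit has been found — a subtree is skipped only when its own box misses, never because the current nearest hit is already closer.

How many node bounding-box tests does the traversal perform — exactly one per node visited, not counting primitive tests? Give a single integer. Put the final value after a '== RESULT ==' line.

Traverse from the root:
N0 x:[97/3,140/3] y:[15,58] z:[95/3,45] -> hit [97/3,45], descend [11, 27]
  N11 x:[39,140/3] y:[16,58] z:[101/3,133/3] -> hit [39,133/3], descend [6, 8]
    N6 x:[39,46] y:[16,58] z:[101/3,39] -> hit [39,39], descend [19, 28]
      N19 x:[43,46] y:[16,58] z:[101/3,39] -> miss, prune
      N28 x:[39,130/3] y:[26,39] z:[103/3,116/3] -> miss, prune
    N8 x:[128/3,140/3] y:[28,46] z:[125/3,133/3] -> hit [128/3,133/3], descend [2, 31]
      N2 x:[43,136/3] y:[28,34] z:[127/3,133/3] -> miss, prune
      N31 x:[128/3,140/3] y:[40,46] z:[125/3,44] -> hit [128/3,44], descend [5, 13]
        N5 x:[128/3,43] y:[41,46] z:[43,44] -> hit [43,43] leaf, test {P8@t=43}
        N13 x:[134/3,140/3] y:[40,44] z:[125/3,130/3] -> miss, prune
  N27 x:[97/3,116/3] y:[15,58] z:[95/3,45] -> hit [97/3,116/3], descend [33, 35]
    N33 x:[101/3,107/3] y:[33,58] z:[98/3,45] -> hit [101/3,107/3], descend [10, 39]
      N10 x:[101/3,106/3] y:[36,58] z:[43,45] -> miss, prune
      N39 x:[101/3,107/3] y:[33,53] z:[98/3,107/3] -> hit [101/3,107/3], descend [4, 22]
        N4 x:[101/3,103/3] y:[33,37] z:[104/3,107/3] -> miss, prune
        N22 x:[104/3,107/3] y:[50,53] z:[98/3,33] -> miss, prune
    N35 x:[97/3,116/3] y:[15,32] z:[95/3,122/3] -> miss, prune

Visited [0, 11, 6, 19, 28, 8, 2, 31, 5, 13, 27, 33, 10, 39, 4, 22, 35]. Tests: 17 box, 1 leaf. Nearest: P8.

== RESULT ==
17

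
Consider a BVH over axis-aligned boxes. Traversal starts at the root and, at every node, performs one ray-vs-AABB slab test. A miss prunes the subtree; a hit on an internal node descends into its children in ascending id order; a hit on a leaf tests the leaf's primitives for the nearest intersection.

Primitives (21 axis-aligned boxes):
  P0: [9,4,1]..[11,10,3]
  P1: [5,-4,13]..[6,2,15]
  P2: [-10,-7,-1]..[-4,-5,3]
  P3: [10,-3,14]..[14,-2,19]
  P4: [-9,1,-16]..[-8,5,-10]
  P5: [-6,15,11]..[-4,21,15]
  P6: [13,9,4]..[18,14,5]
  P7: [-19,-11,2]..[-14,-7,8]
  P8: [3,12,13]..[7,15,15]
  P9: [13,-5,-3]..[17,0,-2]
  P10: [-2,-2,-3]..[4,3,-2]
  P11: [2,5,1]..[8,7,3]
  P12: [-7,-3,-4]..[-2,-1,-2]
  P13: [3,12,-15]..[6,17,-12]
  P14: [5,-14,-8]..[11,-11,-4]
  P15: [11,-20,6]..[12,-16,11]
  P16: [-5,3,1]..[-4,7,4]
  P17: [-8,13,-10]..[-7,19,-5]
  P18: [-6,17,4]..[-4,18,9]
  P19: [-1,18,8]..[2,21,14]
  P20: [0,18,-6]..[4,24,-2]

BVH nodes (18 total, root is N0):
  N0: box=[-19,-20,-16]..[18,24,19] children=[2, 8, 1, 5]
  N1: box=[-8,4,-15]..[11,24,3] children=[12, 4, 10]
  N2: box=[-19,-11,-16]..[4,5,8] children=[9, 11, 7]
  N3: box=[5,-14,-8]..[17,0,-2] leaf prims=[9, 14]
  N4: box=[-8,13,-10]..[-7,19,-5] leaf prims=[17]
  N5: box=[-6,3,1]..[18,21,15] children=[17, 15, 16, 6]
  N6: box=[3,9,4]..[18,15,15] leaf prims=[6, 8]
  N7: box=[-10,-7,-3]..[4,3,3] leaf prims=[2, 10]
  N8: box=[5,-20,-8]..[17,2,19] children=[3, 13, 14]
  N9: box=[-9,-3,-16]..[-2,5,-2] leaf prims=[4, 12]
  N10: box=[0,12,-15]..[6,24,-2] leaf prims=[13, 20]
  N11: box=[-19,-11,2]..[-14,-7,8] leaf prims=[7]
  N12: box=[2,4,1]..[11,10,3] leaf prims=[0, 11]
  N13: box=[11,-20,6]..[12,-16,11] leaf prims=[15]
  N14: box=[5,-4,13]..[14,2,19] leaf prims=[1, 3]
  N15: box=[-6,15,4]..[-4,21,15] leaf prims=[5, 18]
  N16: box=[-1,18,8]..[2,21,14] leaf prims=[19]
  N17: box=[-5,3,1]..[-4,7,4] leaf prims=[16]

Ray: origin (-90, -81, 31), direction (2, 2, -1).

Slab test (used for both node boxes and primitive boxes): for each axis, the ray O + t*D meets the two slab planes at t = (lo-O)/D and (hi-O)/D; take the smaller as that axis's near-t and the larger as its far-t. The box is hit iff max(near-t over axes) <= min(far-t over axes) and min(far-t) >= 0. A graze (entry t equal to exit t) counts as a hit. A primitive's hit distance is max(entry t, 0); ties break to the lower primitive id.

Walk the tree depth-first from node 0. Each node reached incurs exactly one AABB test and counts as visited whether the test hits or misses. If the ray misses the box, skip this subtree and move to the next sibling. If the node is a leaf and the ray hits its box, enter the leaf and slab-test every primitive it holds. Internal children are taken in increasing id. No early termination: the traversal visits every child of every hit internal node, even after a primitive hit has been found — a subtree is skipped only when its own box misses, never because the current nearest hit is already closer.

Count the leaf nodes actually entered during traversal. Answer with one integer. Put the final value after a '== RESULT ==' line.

Traverse from the root:
N0 x:[71/2,54] y:[61/2,105/2] z:[12,47] -> hit [71/2,47], descend [1, 2, 5, 8]
  N1 x:[41,101/2] y:[85/2,105/2] z:[28,46] -> hit [85/2,46], descend [4, 10, 12]
    N4 x:[41,83/2] y:[47,50] z:[36,41] -> miss, prune
    N10 x:[45,48] y:[93/2,105/2] z:[33,46] -> miss, prune
    N12 x:[46,101/2] y:[85/2,91/2] z:[28,30] -> miss, prune
  N2 x:[71/2,47] y:[35,43] z:[23,47] -> hit [71/2,43], descend [7, 9, 11]
    N7 x:[40,47] y:[37,42] z:[28,34] -> miss, prune
    N9 x:[81/2,44] y:[39,43] z:[33,47] -> hit [81/2,43] leaf, test {P4@t=41, P12(miss)}
    N11 x:[71/2,38] y:[35,37] z:[23,29] -> miss, prune
  N5 x:[42,54] y:[42,51] z:[16,30] -> miss, prune
  N8 x:[95/2,107/2] y:[61/2,83/2] z:[12,39] -> miss, prune

Visited [0, 1, 4, 10, 12, 2, 7, 9, 11, 5, 8]. Tests: 11 box, 1 leaf. Nearest: P4.

== RESULT ==
1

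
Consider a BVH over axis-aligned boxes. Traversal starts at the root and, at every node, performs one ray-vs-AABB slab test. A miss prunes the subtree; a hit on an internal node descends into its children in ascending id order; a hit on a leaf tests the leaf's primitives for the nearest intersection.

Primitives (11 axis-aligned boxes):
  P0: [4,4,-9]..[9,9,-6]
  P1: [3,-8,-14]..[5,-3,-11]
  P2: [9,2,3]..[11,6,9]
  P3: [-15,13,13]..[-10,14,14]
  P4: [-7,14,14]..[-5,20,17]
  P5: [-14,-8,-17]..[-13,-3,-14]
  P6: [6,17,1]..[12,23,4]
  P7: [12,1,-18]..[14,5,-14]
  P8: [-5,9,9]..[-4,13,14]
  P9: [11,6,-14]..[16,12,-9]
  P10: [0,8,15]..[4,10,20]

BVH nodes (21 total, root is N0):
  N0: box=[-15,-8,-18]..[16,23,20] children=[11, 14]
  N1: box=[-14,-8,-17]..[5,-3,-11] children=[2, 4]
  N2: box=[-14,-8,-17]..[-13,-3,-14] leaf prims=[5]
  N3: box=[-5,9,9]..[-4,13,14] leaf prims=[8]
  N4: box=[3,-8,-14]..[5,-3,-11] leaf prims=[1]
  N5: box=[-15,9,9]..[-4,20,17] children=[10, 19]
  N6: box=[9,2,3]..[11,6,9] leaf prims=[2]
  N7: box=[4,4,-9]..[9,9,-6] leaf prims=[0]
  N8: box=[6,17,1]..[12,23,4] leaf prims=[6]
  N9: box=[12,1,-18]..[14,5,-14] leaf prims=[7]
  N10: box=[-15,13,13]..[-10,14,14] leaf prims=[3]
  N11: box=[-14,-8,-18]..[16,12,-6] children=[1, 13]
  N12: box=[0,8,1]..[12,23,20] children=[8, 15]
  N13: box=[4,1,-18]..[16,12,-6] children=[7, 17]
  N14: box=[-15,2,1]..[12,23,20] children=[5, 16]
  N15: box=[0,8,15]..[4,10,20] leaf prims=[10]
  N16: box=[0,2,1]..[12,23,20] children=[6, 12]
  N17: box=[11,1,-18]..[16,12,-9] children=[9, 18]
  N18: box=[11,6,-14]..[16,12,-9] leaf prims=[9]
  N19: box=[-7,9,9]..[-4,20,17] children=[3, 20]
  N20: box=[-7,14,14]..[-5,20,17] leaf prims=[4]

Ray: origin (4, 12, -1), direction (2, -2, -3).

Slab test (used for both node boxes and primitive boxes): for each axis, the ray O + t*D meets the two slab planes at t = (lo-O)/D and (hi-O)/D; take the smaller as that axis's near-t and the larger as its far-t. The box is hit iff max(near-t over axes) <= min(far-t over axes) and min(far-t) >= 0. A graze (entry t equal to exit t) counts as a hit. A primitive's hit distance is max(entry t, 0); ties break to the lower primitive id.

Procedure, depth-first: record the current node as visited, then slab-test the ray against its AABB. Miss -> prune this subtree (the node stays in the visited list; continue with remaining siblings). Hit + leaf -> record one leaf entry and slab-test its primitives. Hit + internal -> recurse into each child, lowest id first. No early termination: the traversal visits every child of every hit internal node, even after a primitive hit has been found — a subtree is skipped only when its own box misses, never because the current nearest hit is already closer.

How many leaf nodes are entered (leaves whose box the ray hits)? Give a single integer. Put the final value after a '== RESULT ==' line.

Traverse from the root:
N0 x:[-19/2,6] y:[-11/2,10] z:[-7,17/3] -> hit [-11/2,17/3], descend [11, 14]
  N11 x:[-9,6] y:[0,10] z:[5/3,17/3] -> hit [5/3,17/3], descend [1, 13]
    N1 x:[-9,1/2] y:[15/2,10] z:[10/3,16/3] -> miss, prune
    N13 x:[0,6] y:[0,11/2] z:[5/3,17/3] -> hit [5/3,11/2], descend [7, 17]
      N7 x:[0,5/2] y:[3/2,4] z:[5/3,8/3] -> hit [5/3,5/2] leaf, test {P0@t=5/3}
      N17 x:[7/2,6] y:[0,11/2] z:[8/3,17/3] -> hit [7/2,11/2], descend [9, 18]
        N9 x:[4,5] y:[7/2,11/2] z:[13/3,17/3] -> hit [13/3,5] leaf, test {P7@t=13/3}
        N18 x:[7/2,6] y:[0,3] z:[8/3,13/3] -> miss, prune
  N14 x:[-19/2,4] y:[-11/2,5] z:[-7,-2/3] -> miss, prune

Summary -> nodes [0, 11, 1, 13, 7, 17, 9, 18, 14]; box-tests=9; leaf-entries=2; first=P0

== RESULT ==
2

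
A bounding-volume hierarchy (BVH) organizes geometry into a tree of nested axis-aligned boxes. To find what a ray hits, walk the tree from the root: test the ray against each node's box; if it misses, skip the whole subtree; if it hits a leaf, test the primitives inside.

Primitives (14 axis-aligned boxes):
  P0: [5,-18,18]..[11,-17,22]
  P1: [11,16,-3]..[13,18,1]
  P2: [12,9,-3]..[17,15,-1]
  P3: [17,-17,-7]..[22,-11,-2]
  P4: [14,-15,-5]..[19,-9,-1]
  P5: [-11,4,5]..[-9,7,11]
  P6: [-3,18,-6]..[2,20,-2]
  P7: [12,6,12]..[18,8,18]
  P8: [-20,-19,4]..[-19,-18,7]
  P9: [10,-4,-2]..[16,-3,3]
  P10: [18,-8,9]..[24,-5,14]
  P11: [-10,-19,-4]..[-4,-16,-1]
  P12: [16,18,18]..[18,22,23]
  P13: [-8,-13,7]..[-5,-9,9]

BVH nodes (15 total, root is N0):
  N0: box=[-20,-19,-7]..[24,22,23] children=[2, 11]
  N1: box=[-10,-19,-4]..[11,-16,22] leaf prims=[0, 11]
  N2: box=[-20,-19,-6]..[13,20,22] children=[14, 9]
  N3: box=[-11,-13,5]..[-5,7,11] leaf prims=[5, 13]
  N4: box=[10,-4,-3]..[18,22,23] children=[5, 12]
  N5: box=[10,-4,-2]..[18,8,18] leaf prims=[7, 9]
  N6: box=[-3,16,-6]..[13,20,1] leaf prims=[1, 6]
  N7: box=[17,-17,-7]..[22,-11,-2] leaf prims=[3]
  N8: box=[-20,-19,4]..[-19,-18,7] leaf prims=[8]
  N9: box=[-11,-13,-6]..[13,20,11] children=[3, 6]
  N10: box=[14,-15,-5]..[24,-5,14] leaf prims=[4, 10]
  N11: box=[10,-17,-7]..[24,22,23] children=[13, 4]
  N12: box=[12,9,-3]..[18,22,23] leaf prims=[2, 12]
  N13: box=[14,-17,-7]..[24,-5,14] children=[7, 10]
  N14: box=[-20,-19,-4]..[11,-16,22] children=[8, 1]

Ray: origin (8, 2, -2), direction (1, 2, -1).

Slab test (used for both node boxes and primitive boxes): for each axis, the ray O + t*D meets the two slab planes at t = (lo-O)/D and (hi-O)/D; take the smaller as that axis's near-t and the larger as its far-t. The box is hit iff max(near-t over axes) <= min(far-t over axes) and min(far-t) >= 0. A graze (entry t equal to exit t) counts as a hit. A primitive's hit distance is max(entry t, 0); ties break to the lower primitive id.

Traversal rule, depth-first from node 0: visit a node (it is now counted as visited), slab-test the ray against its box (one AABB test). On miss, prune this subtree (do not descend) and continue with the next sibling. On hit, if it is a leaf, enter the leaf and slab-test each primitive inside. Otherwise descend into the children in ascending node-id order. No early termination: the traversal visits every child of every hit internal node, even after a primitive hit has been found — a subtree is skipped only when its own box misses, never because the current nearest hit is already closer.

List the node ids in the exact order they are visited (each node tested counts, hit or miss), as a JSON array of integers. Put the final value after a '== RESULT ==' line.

Traverse from the root:
N0 x:[-28,16] y:[-21/2,10] z:[-25,5] -> hit [-21/2,5], descend [2, 11]
  N2 x:[-28,5] y:[-21/2,9] z:[-24,4] -> hit [-21/2,4], descend [9, 14]
    N9 x:[-19,5] y:[-15/2,9] z:[-13,4] -> hit [-15/2,4], descend [3, 6]
      N3 x:[-19,-13] y:[-15/2,5/2] z:[-13,-7] -> miss, prune
      N6 x:[-11,5] y:[7,9] z:[-3,4] -> miss, prune
    N14 x:[-28,3] y:[-21/2,-9] z:[-24,2] -> miss, prune
  N11 x:[2,16] y:[-19/2,10] z:[-25,5] -> hit [2,5], descend [4, 13]
    N4 x:[2,10] y:[-3,10] z:[-25,1] -> miss, prune
    N13 x:[6,16] y:[-19/2,-7/2] z:[-16,5] -> miss, prune

Visited [0, 2, 9, 3, 6, 14, 11, 4, 13]. Tests: 9 box, 0 leaf. Nearest: miss.

== RESULT ==
[0, 2, 9, 3, 6, 14, 11, 4, 13]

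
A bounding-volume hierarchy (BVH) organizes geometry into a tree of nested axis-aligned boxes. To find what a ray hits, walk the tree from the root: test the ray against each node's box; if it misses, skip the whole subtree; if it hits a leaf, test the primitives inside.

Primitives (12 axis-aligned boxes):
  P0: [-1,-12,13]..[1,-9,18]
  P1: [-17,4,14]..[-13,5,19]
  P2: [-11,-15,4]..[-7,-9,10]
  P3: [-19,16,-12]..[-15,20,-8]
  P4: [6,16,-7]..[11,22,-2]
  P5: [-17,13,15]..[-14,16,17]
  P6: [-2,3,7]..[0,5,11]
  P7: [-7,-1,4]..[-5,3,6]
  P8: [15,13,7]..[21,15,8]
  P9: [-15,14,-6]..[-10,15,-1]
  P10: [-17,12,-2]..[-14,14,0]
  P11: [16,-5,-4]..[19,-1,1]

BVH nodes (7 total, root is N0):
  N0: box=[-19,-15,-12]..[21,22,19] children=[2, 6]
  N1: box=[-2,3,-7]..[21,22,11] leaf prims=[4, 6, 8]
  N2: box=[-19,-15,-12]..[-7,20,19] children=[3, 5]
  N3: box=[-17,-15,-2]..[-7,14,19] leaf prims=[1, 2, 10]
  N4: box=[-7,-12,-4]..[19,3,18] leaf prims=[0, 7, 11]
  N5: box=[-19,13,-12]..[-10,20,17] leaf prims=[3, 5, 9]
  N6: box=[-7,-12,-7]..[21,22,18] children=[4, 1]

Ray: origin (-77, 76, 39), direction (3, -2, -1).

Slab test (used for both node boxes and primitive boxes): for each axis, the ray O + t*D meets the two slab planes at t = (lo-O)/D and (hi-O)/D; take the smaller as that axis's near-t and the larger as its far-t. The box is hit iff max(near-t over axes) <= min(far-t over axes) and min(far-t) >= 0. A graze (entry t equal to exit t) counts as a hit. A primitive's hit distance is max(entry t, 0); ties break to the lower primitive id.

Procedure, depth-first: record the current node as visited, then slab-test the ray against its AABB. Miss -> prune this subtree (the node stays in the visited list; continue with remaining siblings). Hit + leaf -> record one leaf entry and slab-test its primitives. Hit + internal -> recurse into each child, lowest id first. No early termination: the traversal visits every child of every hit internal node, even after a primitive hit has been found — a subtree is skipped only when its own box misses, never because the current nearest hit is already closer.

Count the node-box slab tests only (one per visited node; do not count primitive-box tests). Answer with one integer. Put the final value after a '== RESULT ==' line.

Traverse from the root:
N0 x:[58/3,98/3] y:[27,91/2] z:[20,51] -> hit [27,98/3], descend [2, 6]
  N2 x:[58/3,70/3] y:[28,91/2] z:[20,51] -> miss, prune
  N6 x:[70/3,98/3] y:[27,44] z:[21,46] -> hit [27,98/3], descend [1, 4]
    N1 x:[25,98/3] y:[27,73/2] z:[28,46] -> hit [28,98/3] leaf, test {P4(miss), P6(miss), P8@t=31}
    N4 x:[70/3,32] y:[73/2,44] z:[21,43] -> miss, prune

order=[0, 2, 6, 1, 4]  |boxes|=5  |leaves|=1  hit=P8

== RESULT ==
5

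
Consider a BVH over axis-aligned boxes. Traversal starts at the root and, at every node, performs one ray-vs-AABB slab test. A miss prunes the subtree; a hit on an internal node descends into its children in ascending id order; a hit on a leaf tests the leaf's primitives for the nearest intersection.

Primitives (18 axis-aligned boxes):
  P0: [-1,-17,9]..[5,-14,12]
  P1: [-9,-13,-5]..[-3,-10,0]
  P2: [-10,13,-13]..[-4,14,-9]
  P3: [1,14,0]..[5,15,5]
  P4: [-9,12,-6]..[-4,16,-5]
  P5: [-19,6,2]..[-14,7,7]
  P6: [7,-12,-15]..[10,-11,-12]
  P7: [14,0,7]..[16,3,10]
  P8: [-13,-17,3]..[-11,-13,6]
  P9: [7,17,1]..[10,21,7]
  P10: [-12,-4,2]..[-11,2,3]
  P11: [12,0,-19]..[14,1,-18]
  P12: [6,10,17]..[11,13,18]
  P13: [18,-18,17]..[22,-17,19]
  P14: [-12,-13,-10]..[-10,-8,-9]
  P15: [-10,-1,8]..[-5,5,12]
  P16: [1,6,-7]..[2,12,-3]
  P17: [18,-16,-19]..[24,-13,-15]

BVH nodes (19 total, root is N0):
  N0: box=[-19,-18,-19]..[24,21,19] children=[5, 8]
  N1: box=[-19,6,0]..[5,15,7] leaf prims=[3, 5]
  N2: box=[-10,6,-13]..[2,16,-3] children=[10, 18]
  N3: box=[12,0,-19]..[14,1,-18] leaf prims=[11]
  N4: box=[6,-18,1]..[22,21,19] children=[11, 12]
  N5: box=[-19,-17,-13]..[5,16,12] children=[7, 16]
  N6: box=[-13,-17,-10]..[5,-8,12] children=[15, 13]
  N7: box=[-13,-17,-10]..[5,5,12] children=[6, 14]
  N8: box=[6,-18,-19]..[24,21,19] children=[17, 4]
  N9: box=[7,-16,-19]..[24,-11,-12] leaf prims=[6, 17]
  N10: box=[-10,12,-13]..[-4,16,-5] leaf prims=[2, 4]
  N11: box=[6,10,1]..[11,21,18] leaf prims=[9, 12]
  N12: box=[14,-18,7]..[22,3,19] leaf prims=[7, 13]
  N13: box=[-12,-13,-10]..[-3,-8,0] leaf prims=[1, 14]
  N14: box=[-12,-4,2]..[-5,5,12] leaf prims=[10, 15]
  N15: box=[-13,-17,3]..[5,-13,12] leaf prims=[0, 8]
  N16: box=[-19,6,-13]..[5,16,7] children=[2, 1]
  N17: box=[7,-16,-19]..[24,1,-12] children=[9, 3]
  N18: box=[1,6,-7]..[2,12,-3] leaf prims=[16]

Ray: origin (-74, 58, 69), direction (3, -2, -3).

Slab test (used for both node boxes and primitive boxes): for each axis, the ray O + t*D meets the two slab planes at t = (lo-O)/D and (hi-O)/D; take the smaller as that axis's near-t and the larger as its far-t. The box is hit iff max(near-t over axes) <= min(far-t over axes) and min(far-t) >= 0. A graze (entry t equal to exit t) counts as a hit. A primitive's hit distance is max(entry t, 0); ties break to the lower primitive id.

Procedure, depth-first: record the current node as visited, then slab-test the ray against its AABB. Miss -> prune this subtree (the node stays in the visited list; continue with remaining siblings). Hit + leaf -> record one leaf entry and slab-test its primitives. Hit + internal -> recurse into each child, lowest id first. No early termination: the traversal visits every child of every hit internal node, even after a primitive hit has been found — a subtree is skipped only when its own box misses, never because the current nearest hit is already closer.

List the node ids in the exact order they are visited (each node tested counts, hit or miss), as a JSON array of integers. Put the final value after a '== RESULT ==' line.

Walk:
N0 x:[55/3,98/3] y:[37/2,38] z:[50/3,88/3] -> hit [37/2,88/3], descend [5, 8]
  N5 x:[55/3,79/3] y:[21,75/2] z:[19,82/3] -> hit [21,79/3], descend [7, 16]
    N7 x:[61/3,79/3] y:[53/2,75/2] z:[19,79/3] -> miss, prune
    N16 x:[55/3,79/3] y:[21,26] z:[62/3,82/3] -> hit [21,26], descend [1, 2]
      N1 x:[55/3,79/3] y:[43/2,26] z:[62/3,23] -> hit [43/2,23] leaf, test {P3(miss), P5(miss)}
      N2 x:[64/3,76/3] y:[21,26] z:[24,82/3] -> hit [24,76/3], descend [10, 18]
        N10 x:[64/3,70/3] y:[21,23] z:[74/3,82/3] -> miss, prune
        N18 x:[25,76/3] y:[23,26] z:[24,76/3] -> hit [25,76/3] leaf, test {P16@t=25}
  N8 x:[80/3,98/3] y:[37/2,38] z:[50/3,88/3] -> hit [80/3,88/3], descend [4, 17]
    N4 x:[80/3,32] y:[37/2,38] z:[50/3,68/3] -> miss, prune
    N17 x:[27,98/3] y:[57/2,37] z:[27,88/3] -> hit [57/2,88/3], descend [3, 9]
      N3 x:[86/3,88/3] y:[57/2,29] z:[29,88/3] -> hit [29,29] leaf, test {P11@t=29}
      N9 x:[27,98/3] y:[69/2,37] z:[27,88/3] -> miss, prune

Visited [0, 5, 7, 16, 1, 2, 10, 18, 8, 4, 17, 3, 9]. Tests: 13 box, 3 leaf. Nearest: P16.

== RESULT ==
[0, 5, 7, 16, 1, 2, 10, 18, 8, 4, 17, 3, 9]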